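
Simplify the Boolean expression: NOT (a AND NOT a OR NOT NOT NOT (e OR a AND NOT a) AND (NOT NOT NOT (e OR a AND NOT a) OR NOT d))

e

NOT (a AND NOT a OR NOT NOT NOT (e OR a AND NOT a) AND (NOT NOT NOT (e OR a AND NOT a) OR NOT d))
= NOT (a AND NOT a OR NOT NOT NOT (e OR a AND NOT a))
= NOT (a AND NOT a OR NOT NOT NOT e)
= NOT NOT NOT NOT e
= NOT NOT e
= e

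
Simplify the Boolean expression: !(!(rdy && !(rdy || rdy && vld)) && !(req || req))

!(!(rdy && !(rdy || rdy && vld)) && !(req || req))
= rdy && !(rdy || rdy && vld) || req || req   [De Morgan]
= rdy && !rdy || req || req   [absorption]
= req || req   [complement / identity]
= req   [idempotence]

req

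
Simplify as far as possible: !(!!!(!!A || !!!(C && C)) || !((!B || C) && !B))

!(!!!(!!A || !!!(C && C)) || !((!B || C) && !B))
= !(!!(!A && !!(C && C)) || !((!B || C) && !B))   (De Morgan)
= !(!(A || !(C && C)) || !((!B || C) && !B))   (De Morgan)
= !(!(A || !(C && C)) || !!B)   (absorption)
= (A || !(C && C)) && !B   (De Morgan)
= (A || !C) && !B   (idempotence)

(A || !C) && !B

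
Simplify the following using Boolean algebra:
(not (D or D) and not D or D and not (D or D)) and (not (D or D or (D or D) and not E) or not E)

not D

(not (D or D) and not D or D and not (D or D)) and (not (D or D or (D or D) and not E) or not E)
= not (D or D) and (not (D or D or (D or D) and not E) or not E)   (distribution)
= not (D or D) and (not (D or D) or not E)   (absorption)
= not (D or D)   (absorption)
= not D   (idempotence)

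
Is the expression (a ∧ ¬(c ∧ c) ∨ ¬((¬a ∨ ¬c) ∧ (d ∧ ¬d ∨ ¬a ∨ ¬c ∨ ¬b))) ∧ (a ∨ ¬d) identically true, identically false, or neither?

neither

(a ∧ ¬(c ∧ c) ∨ ¬((¬a ∨ ¬c) ∧ (d ∧ ¬d ∨ ¬a ∨ ¬c ∨ ¬b))) ∧ (a ∨ ¬d)
= (a ∧ ¬(c ∧ c) ∨ ¬((¬a ∨ ¬c) ∧ (¬a ∨ ¬c ∨ ¬b))) ∧ (a ∨ ¬d)   [complement / identity]
= (a ∧ ¬c ∨ ¬((¬a ∨ ¬c) ∧ (¬a ∨ ¬c ∨ ¬b))) ∧ (a ∨ ¬d)   [idempotence]
= (a ∧ ¬c ∨ ¬(¬a ∨ ¬c)) ∧ (a ∨ ¬d)   [absorption]
= (a ∧ ¬c ∨ a ∧ c) ∧ (a ∨ ¬d)   [De Morgan]
= a ∧ (a ∨ ¬d)   [distribution]
= a   [absorption]
This depends on a, so it is not a constant.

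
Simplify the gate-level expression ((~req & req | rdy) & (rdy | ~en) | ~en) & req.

((~req & req | rdy) & (rdy | ~en) | ~en) & req
= (rdy & (rdy | ~en) | ~en) & req   [complement / identity]
= (rdy | ~en) & req   [absorption]

(rdy | ~en) & req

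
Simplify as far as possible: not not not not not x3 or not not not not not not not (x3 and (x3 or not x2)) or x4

not x3 or x4

not not not not not x3 or not not not not not not not (x3 and (x3 or not x2)) or x4
= not not not not not x3 or not not not not not (x3 and (x3 or not x2)) or x4   (double negation)
= not not not not not x3 or not not not not not x3 or x4   (absorption)
= not not not not not x3 or x4   (idempotence)
= not not not x3 or x4   (double negation)
= not x3 or x4   (double negation)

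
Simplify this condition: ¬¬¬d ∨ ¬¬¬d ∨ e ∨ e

¬d ∨ e

¬¬¬d ∨ ¬¬¬d ∨ e ∨ e
= ¬¬¬d ∨ e ∨ e   [idempotence]
= ¬d ∨ e ∨ e   [double negation]
= ¬d ∨ e   [idempotence]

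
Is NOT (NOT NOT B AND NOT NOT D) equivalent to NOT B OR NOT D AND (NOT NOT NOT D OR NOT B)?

E1: NOT (NOT NOT B AND NOT NOT D)
    = NOT B OR NOT D   [De Morgan]
E2: NOT B OR NOT D AND (NOT NOT NOT D OR NOT B)
    = NOT B OR NOT D AND (NOT D OR NOT B)   [double negation]
    = NOT B OR NOT D   [absorption]
Both reduce to NOT B OR NOT D, so they are equivalent.

Yes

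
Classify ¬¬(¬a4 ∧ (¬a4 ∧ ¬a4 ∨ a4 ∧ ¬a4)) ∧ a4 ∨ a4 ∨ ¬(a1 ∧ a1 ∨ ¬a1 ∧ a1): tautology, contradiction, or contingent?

¬¬(¬a4 ∧ (¬a4 ∧ ¬a4 ∨ a4 ∧ ¬a4)) ∧ a4 ∨ a4 ∨ ¬(a1 ∧ a1 ∨ ¬a1 ∧ a1)
= ¬¬(¬a4 ∧ ¬a4) ∧ a4 ∨ a4 ∨ ¬(a1 ∧ a1 ∨ ¬a1 ∧ a1)   [distribution]
= ¬a4 ∧ ¬a4 ∧ a4 ∨ a4 ∨ ¬(a1 ∧ a1 ∨ ¬a1 ∧ a1)   [double negation]
= ¬a4 ∧ ¬a4 ∧ a4 ∨ a4 ∨ ¬a1   [distribution]
= ¬a4 ∧ a4 ∨ a4 ∨ ¬a1   [idempotence]
= a4 ∨ ¬a1   [complement / identity]
This depends on a1, a4, so it is not a constant.

contingent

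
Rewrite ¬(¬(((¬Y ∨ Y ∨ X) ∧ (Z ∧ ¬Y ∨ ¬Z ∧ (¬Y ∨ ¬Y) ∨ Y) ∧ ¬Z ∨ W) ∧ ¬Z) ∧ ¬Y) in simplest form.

¬Z ∨ Y

¬(¬(((¬Y ∨ Y ∨ X) ∧ (Z ∧ ¬Y ∨ ¬Z ∧ (¬Y ∨ ¬Y) ∨ Y) ∧ ¬Z ∨ W) ∧ ¬Z) ∧ ¬Y)
= ¬(¬(((¬Y ∨ Y ∨ X) ∧ (Z ∧ ¬Y ∨ ¬Z ∧ ¬Y ∨ Y) ∧ ¬Z ∨ W) ∧ ¬Z) ∧ ¬Y)
= ¬(¬(((¬Y ∨ Y ∨ X) ∧ (¬Y ∨ Y) ∧ ¬Z ∨ W) ∧ ¬Z) ∧ ¬Y)
= ((¬Y ∨ Y ∨ X) ∧ (¬Y ∨ Y) ∧ ¬Z ∨ W) ∧ ¬Z ∨ Y
= ((¬Y ∨ Y) ∧ ¬Z ∨ W) ∧ ¬Z ∨ Y
= (¬Z ∨ W) ∧ ¬Z ∨ Y
= ¬Z ∨ Y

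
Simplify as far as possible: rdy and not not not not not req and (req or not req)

rdy and not req

rdy and not not not not not req and (req or not req)
= rdy and not not not req and (req or not req)   — double negation
= rdy and not req and (req or not req)   — double negation
= rdy and not req   — complement / identity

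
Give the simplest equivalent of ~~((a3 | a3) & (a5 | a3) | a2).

a3 | a2

~~((a3 | a3) & (a5 | a3) | a2)
= ~~(a3 & a5 | a3 | a2)   — distribution
= ~~(a3 | a2)   — absorption
= a3 | a2   — double negation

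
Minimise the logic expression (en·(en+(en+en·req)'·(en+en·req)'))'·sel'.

en'·sel'

(en·(en+(en+en·req)'·(en+en·req)'))'·sel'
= (en·(en+(en+en·req)'))'·sel'
= (en·(en+en'))'·sel'
= en'·sel'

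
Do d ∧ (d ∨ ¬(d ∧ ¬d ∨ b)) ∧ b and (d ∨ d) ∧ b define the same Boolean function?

Yes

E1: d ∧ (d ∨ ¬(d ∧ ¬d ∨ b)) ∧ b
    = d ∧ (d ∨ ¬b) ∧ b   [complement / identity]
    = d ∧ b   [absorption]
E2: (d ∨ d) ∧ b
    = d ∧ b   [idempotence]
Both reduce to d ∧ b, so they are equivalent.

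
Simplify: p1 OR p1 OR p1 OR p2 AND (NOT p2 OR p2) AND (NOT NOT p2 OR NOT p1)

p1 OR p1 OR p1 OR p2 AND (NOT p2 OR p2) AND (NOT NOT p2 OR NOT p1)
= p1 OR p1 OR p2 AND (NOT p2 OR p2) AND (NOT NOT p2 OR NOT p1)
= p1 OR p1 OR p2 AND (NOT NOT p2 OR NOT p1)
= p1 OR p1 OR p2 AND (p2 OR NOT p1)
= p1 OR p1 OR p2
= p1 OR p2

p1 OR p2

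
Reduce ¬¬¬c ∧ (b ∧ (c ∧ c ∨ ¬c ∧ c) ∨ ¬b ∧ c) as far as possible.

¬¬¬c ∧ (b ∧ (c ∧ c ∨ ¬c ∧ c) ∨ ¬b ∧ c)
= ¬¬¬c ∧ (b ∧ c ∨ ¬b ∧ c)   — distribution
= ¬c ∧ (b ∧ c ∨ ¬b ∧ c)   — double negation
= ¬c ∧ c   — distribution
= False   — complement

False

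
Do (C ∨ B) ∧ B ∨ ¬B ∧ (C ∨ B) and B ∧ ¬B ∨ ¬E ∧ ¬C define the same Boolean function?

No

E1: (C ∨ B) ∧ B ∨ ¬B ∧ (C ∨ B)
    = C ∨ B
E2: B ∧ ¬B ∨ ¬E ∧ ¬C
    = ¬E ∧ ¬C
These differ: at B=1, C=1, E=1, E1 = 1 but E2 = 0.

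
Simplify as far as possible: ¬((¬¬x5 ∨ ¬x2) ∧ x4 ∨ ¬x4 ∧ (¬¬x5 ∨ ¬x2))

¬((¬¬x5 ∨ ¬x2) ∧ x4 ∨ ¬x4 ∧ (¬¬x5 ∨ ¬x2))
= ¬(¬¬x5 ∨ ¬x2)   [distribution]
= ¬x5 ∧ x2   [De Morgan]

¬x5 ∧ x2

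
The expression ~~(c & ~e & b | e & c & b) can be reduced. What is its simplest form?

b & c

~~(c & ~e & b | e & c & b)
= ~~(b & (c & ~e | e & c))   — distribution
= ~~(b & c)   — distribution
= b & c   — double negation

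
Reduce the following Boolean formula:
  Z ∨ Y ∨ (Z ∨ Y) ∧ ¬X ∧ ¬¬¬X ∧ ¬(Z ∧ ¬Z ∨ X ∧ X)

Z ∨ Y ∨ (Z ∨ Y) ∧ ¬X ∧ ¬¬¬X ∧ ¬(Z ∧ ¬Z ∨ X ∧ X)
= Z ∨ Y ∨ (Z ∨ Y) ∧ ¬X ∧ ¬X ∧ ¬(Z ∧ ¬Z ∨ X ∧ X)   — double negation
= Z ∨ Y ∨ (Z ∨ Y) ∧ ¬X ∧ ¬X ∧ ¬(Z ∧ ¬Z ∨ X)   — idempotence
= Z ∨ Y ∨ (Z ∨ Y) ∧ ¬X ∧ ¬X ∧ ¬X   — complement / identity
= Z ∨ Y ∨ (Z ∨ Y) ∧ ¬X ∧ ¬X   — idempotence
= Z ∨ Y ∨ (Z ∨ Y) ∧ ¬X   — idempotence
= Z ∨ Y   — absorption

Z ∨ Y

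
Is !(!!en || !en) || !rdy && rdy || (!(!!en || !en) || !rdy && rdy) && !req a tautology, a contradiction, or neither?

!(!!en || !en) || !rdy && rdy || (!(!!en || !en) || !rdy && rdy) && !req
= !(!!en || !en) || !rdy && rdy   [absorption]
= !(!!en || !en)   [complement / identity]
= !en && en   [De Morgan]
= false   [complement]

contradiction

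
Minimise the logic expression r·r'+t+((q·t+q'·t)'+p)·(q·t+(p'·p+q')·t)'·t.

t

r·r'+t+((q·t+q'·t)'+p)·(q·t+(p'·p+q')·t)'·t
= t+((q·t+q'·t)'+p)·(q·t+(p'·p+q')·t)'·t   [complement / identity]
= t+((q·t+q'·t)'+p)·(q·t+q'·t)'·t   [complement / identity]
= t+(q·t+q'·t)'·t   [absorption]
= t+t'·t   [distribution]
= t   [complement / identity]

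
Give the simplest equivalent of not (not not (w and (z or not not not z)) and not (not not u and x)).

not w or u and x

not (not not (w and (z or not not not z)) and not (not not u and x))
= not (not not (w and (z or not z)) and not (not not u and x))
= not (not not (w and (z or not z)) and not (u and x))
= not (not not w and not (u and x))
= not w or u and x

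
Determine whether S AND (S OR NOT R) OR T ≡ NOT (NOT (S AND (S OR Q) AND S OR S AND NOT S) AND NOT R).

No

E1: S AND (S OR NOT R) OR T
    = S OR T   (absorption)
E2: NOT (NOT (S AND (S OR Q) AND S OR S AND NOT S) AND NOT R)
    = NOT (NOT (S AND S OR S AND NOT S) AND NOT R)   (absorption)
    = NOT (NOT S AND NOT R)   (distribution)
    = S OR R   (De Morgan)
These differ: at Q=1, R=1, S=0, T=0, E1 = 0 but E2 = 1.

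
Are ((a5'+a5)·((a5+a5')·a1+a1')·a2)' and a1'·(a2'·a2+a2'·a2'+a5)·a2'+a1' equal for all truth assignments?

No

E1: ((a5'+a5)·((a5+a5')·a1+a1')·a2)'
    = ((a5'+a5)·(a1+a1')·a2)'
    = ((a5'+a5)·a2)'
    = a2'
E2: a1'·(a2'·a2+a2'·a2'+a5)·a2'+a1'
    = a1'·(a2'+a5)·a2'+a1'
    = a1'·a2'+a1'
    = a1'
These differ: at a1=1, a2=0, a5=0, E1 = 1 but E2 = 0.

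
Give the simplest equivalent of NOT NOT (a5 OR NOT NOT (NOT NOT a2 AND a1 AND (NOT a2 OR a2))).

NOT NOT (a5 OR NOT NOT (NOT NOT a2 AND a1 AND (NOT a2 OR a2)))
= NOT NOT (a5 OR NOT NOT (NOT NOT a2 AND a1))   — complement / identity
= NOT NOT (a5 OR NOT NOT (a2 AND a1))   — double negation
= NOT NOT (a5 OR a2 AND a1)   — double negation
= a5 OR a2 AND a1   — double negation

a5 OR a2 AND a1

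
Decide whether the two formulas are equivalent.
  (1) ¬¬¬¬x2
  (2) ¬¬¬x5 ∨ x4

No

E1: ¬¬¬¬x2
    = ¬¬x2   — double negation
    = x2   — double negation
E2: ¬¬¬x5 ∨ x4
    = ¬x5 ∨ x4   — double negation
These differ: at x2=0, x4=0, x5=0, E1 = 0 but E2 = 1.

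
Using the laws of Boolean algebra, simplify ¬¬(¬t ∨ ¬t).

¬¬(¬t ∨ ¬t)
= ¬¬¬t   [idempotence]
= ¬t   [double negation]

¬t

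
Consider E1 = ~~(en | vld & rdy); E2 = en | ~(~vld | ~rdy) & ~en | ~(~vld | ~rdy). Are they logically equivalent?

Yes

E1: ~~(en | vld & rdy)
    = en | vld & rdy
E2: en | ~(~vld | ~rdy) & ~en | ~(~vld | ~rdy)
    = en | ~(~vld | ~rdy)
    = en | vld & rdy
Both reduce to en | vld & rdy, so they are equivalent.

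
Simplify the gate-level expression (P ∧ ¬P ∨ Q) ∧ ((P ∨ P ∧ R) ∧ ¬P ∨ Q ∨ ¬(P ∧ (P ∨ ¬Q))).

Q

(P ∧ ¬P ∨ Q) ∧ ((P ∨ P ∧ R) ∧ ¬P ∨ Q ∨ ¬(P ∧ (P ∨ ¬Q)))
= (P ∧ ¬P ∨ Q) ∧ (P ∧ ¬P ∨ Q ∨ ¬(P ∧ (P ∨ ¬Q)))
= (P ∧ ¬P ∨ Q) ∧ (Q ∨ ¬(P ∧ (P ∨ ¬Q)))
= (P ∧ ¬P ∨ Q) ∧ (Q ∨ ¬P)
= Q ∧ (Q ∨ ¬P)
= Q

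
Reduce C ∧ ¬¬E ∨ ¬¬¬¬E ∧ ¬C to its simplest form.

E

C ∧ ¬¬E ∨ ¬¬¬¬E ∧ ¬C
= C ∧ ¬¬E ∨ ¬¬E ∧ ¬C   [double negation]
= ¬¬E   [distribution]
= E   [double negation]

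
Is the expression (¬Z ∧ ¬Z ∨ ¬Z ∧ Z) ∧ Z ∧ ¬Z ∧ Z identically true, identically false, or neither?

(¬Z ∧ ¬Z ∨ ¬Z ∧ Z) ∧ Z ∧ ¬Z ∧ Z
= ¬Z ∧ Z ∧ ¬Z ∧ Z   (distribution)
= ¬Z ∧ Z   (idempotence)
= False   (complement)

identically false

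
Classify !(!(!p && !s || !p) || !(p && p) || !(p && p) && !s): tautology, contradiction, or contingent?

!(!(!p && !s || !p) || !(p && p) || !(p && p) && !s)
= !(!!p || !(p && p) || !(p && p) && !s)   (absorption)
= !(!!p || !(p && p))   (absorption)
= !(!!p || !p)   (idempotence)
= !p && p   (De Morgan)
= false   (complement)

contradiction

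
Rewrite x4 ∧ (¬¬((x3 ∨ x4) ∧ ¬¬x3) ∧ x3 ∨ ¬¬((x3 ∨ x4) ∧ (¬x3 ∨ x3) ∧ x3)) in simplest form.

x4 ∧ x3

x4 ∧ (¬¬((x3 ∨ x4) ∧ ¬¬x3) ∧ x3 ∨ ¬¬((x3 ∨ x4) ∧ (¬x3 ∨ x3) ∧ x3))
= x4 ∧ (¬¬((x3 ∨ x4) ∧ x3) ∧ x3 ∨ ¬¬((x3 ∨ x4) ∧ (¬x3 ∨ x3) ∧ x3))   (double negation)
= x4 ∧ (¬¬((x3 ∨ x4) ∧ x3) ∧ x3 ∨ ¬¬((x3 ∨ x4) ∧ x3))   (complement / identity)
= x4 ∧ ¬¬((x3 ∨ x4) ∧ x3)   (absorption)
= x4 ∧ ¬¬x3   (absorption)
= x4 ∧ x3   (double negation)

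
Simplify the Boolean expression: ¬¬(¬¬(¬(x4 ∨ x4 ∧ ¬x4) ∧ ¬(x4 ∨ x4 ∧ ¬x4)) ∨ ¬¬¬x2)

¬x4 ∨ ¬x2

¬¬(¬¬(¬(x4 ∨ x4 ∧ ¬x4) ∧ ¬(x4 ∨ x4 ∧ ¬x4)) ∨ ¬¬¬x2)
= ¬¬(¬¬¬(x4 ∨ x4 ∧ ¬x4) ∨ ¬¬¬x2)
= ¬(¬¬(x4 ∨ x4 ∧ ¬x4) ∧ ¬¬x2)
= ¬(x4 ∨ x4 ∧ ¬x4) ∨ ¬x2
= ¬x4 ∨ ¬x2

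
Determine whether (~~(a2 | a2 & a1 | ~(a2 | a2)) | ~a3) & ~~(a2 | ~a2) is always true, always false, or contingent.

(~~(a2 | a2 & a1 | ~(a2 | a2)) | ~a3) & ~~(a2 | ~a2)
= (~~(a2 | ~(a2 | a2)) | ~a3) & ~~(a2 | ~a2)   [absorption]
= (~~(a2 | ~a2) | ~a3) & ~~(a2 | ~a2)   [idempotence]
= ~~(a2 | ~a2)   [absorption]
= a2 | ~a2   [double negation]
= 1   [complement]

always true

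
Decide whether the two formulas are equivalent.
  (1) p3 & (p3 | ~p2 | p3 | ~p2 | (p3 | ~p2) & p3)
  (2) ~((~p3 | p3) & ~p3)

E1: p3 & (p3 | ~p2 | p3 | ~p2 | (p3 | ~p2) & p3)
    = p3 & (p3 | ~p2 | (p3 | ~p2) & p3)   (idempotence)
    = p3 & (p3 | ~p2)   (absorption)
    = p3   (absorption)
E2: ~((~p3 | p3) & ~p3)
    = ~~p3   (complement / identity)
    = p3   (double negation)
Both reduce to p3, so they are equivalent.

Yes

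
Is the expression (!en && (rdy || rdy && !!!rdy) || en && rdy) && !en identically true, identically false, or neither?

neither

(!en && (rdy || rdy && !!!rdy) || en && rdy) && !en
= (!en && (rdy || rdy && !rdy) || en && rdy) && !en   [double negation]
= (!en && rdy || en && rdy) && !en   [complement / identity]
= rdy && !en   [distribution]
This depends on en, rdy, so it is not a constant.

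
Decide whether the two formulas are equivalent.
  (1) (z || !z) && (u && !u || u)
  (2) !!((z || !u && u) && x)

No

E1: (z || !z) && (u && !u || u)
    = (z || !z) && u   (complement / identity)
    = u   (complement / identity)
E2: !!((z || !u && u) && x)
    = !!(z && x)   (complement / identity)
    = z && x   (double negation)
These differ: at u=0, x=1, z=1, E1 = 0 but E2 = 1.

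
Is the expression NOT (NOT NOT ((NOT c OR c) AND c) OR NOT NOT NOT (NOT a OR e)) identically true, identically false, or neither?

NOT (NOT NOT ((NOT c OR c) AND c) OR NOT NOT NOT (NOT a OR e))
= NOT ((NOT c OR c) AND c) AND NOT NOT (NOT a OR e)   — De Morgan
= NOT c AND NOT NOT (NOT a OR e)   — complement / identity
= NOT c AND (NOT a OR e)   — double negation
This depends on a, c, e, so it is not a constant.

neither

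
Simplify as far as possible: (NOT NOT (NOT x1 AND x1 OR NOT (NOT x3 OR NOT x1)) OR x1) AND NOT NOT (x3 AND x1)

x3 AND x1

(NOT NOT (NOT x1 AND x1 OR NOT (NOT x3 OR NOT x1)) OR x1) AND NOT NOT (x3 AND x1)
= (NOT NOT (NOT x1 AND x1 OR x3 AND x1) OR x1) AND NOT NOT (x3 AND x1)
= (NOT NOT (x3 AND x1) OR x1) AND NOT NOT (x3 AND x1)
= NOT NOT (x3 AND x1)
= x3 AND x1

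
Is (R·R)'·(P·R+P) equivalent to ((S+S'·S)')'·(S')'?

No

E1: (R·R)'·(P·R+P)
    = R'·(P·R+P)   [idempotence]
    = R'·P   [absorption]
E2: ((S+S'·S)')'·(S')'
    = (S')'·(S')'   [complement / identity]
    = (S')'   [idempotence]
    = S   [double negation]
These differ: at P=0, R=1, S=1, E1 = 0 but E2 = 1.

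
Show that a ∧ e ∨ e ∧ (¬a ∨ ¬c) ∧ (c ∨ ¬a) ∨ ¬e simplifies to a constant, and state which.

a ∧ e ∨ e ∧ (¬a ∨ ¬c) ∧ (c ∨ ¬a) ∨ ¬e
= a ∧ e ∨ e ∧ (¬a ∨ ¬c ∧ c) ∨ ¬e
= a ∧ e ∨ e ∧ ¬a ∨ ¬e
= e ∨ ¬e
= True

True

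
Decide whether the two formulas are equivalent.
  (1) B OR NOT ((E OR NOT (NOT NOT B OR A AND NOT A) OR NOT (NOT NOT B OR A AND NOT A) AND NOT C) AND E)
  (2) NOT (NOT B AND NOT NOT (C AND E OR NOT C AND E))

Yes

E1: B OR NOT ((E OR NOT (NOT NOT B OR A AND NOT A) OR NOT (NOT NOT B OR A AND NOT A) AND NOT C) AND E)
    = B OR NOT ((E OR NOT (NOT NOT B OR A AND NOT A)) AND E)   (absorption)
    = B OR NOT ((E OR NOT (B OR A AND NOT A)) AND E)   (double negation)
    = B OR NOT ((E OR NOT B) AND E)   (complement / identity)
    = B OR NOT E   (absorption)
E2: NOT (NOT B AND NOT NOT (C AND E OR NOT C AND E))
    = NOT (NOT B AND NOT NOT E)   (distribution)
    = B OR NOT E   (De Morgan)
Both reduce to B OR NOT E, so they are equivalent.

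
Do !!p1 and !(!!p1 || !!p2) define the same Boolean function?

E1: !!p1
    = p1   (double negation)
E2: !(!!p1 || !!p2)
    = !p1 && !p2   (De Morgan)
These differ: at p1=1, p2=0, E1 = 1 but E2 = 0.

No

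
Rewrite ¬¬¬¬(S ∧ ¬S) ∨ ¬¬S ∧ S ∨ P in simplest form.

¬¬¬¬(S ∧ ¬S) ∨ ¬¬S ∧ S ∨ P
= ¬¬¬¬(S ∧ ¬S) ∨ S ∧ S ∨ P
= ¬¬(S ∧ ¬S) ∨ S ∧ S ∨ P
= S ∧ ¬S ∨ S ∧ S ∨ P
= S ∨ P

S ∨ P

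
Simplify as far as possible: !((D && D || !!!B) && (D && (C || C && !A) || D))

!((D && D || !!!B) && (D && (C || C && !A) || D))
= !((D && D || !!!B) && (D && C || D))   [absorption]
= !((D || !!!B) && (D && C || D))   [idempotence]
= !((D || !!!B) && D)   [absorption]
= !((D || !B) && D)   [double negation]
= !D   [absorption]

!D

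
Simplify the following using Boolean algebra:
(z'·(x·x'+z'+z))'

(z'·(x·x'+z'+z))'
= (z'·(z'+z))'   — complement / identity
= (z')'   — complement / identity
= z   — double negation

z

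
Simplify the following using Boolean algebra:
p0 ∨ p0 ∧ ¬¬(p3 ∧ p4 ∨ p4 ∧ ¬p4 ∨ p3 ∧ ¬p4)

p0

p0 ∨ p0 ∧ ¬¬(p3 ∧ p4 ∨ p4 ∧ ¬p4 ∨ p3 ∧ ¬p4)
= p0 ∨ p0 ∧ ¬¬(p3 ∧ p4 ∨ p3 ∧ ¬p4)
= p0 ∨ p0 ∧ ¬¬p3
= p0 ∨ p0 ∧ p3
= p0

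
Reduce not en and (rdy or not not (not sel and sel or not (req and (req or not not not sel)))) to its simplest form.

not en and (rdy or not req)

not en and (rdy or not not (not sel and sel or not (req and (req or not not not sel))))
= not en and (rdy or not not (not sel and sel or not (req and (req or not sel))))
= not en and (rdy or not sel and sel or not (req and (req or not sel)))
= not en and (rdy or not (req and (req or not sel)))
= not en and (rdy or not req)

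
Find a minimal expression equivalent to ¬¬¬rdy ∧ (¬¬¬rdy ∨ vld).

¬¬¬rdy ∧ (¬¬¬rdy ∨ vld)
= ¬¬¬rdy   — absorption
= ¬rdy   — double negation

¬rdy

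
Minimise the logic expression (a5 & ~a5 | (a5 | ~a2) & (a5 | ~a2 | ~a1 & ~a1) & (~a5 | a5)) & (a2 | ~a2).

(a5 & ~a5 | (a5 | ~a2) & (a5 | ~a2 | ~a1 & ~a1) & (~a5 | a5)) & (a2 | ~a2)
= (a5 | ~a2) & (a5 | ~a2 | ~a1 & ~a1) & (~a5 | a5) & (a2 | ~a2)   (complement / identity)
= (a5 | ~a2) & (a5 | ~a2 | ~a1) & (~a5 | a5) & (a2 | ~a2)   (idempotence)
= (a5 | ~a2) & (a5 | ~a2 | ~a1) & (a2 | ~a2)   (complement / identity)
= (a5 | ~a2) & (a5 | ~a2 | ~a1)   (complement / identity)
= a5 | ~a2   (absorption)

a5 | ~a2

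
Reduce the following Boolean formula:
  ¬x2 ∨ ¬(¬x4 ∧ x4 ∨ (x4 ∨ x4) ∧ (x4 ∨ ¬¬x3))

¬x2 ∨ ¬(¬x4 ∧ x4 ∨ (x4 ∨ x4) ∧ (x4 ∨ ¬¬x3))
= ¬x2 ∨ ¬((x4 ∨ x4) ∧ (x4 ∨ ¬¬x3))   — complement / identity
= ¬x2 ∨ ¬(x4 ∧ ¬¬x3 ∨ x4)   — distribution
= ¬x2 ∨ ¬(x4 ∧ x3 ∨ x4)   — double negation
= ¬x2 ∨ ¬x4   — absorption

¬x2 ∨ ¬x4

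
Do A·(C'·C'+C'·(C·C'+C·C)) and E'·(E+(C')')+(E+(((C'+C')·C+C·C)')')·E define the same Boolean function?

No

E1: A·(C'·C'+C'·(C·C'+C·C))
    = A·(C'·C'+C'·C)   (distribution)
    = A·C'   (distribution)
E2: E'·(E+(C')')+(E+(((C'+C')·C+C·C)')')·E
    = E'·(E+(C')')+(E+((C'·C+C·C)')')·E   (idempotence)
    = E'·(E+(C')')+(E+(C')')·E   (distribution)
    = E+(C')'   (distribution)
    = E+C   (double negation)
These differ: at A=0, C=1, E=1, E1 = 0 but E2 = 1.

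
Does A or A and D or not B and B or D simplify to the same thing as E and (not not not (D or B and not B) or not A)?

No

E1: A or A and D or not B and B or D
    = A or A and D or D   (complement / identity)
    = A or D   (absorption)
E2: E and (not not not (D or B and not B) or not A)
    = E and (not (D or B and not B) or not A)   (double negation)
    = E and (not D or not A)   (complement / identity)
These differ: at A=0, B=0, D=1, E=0, E1 = 1 but E2 = 0.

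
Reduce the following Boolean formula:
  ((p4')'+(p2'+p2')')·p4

((p4')'+(p2'+p2')')·p4
= ((p4')'+p2·p2)·p4
= ((p4')'+p2)·p4
= (p4+p2)·p4
= p4

p4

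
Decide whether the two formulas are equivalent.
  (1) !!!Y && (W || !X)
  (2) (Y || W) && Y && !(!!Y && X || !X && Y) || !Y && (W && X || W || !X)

Yes

E1: !!!Y && (W || !X)
    = !Y && (W || !X)
E2: (Y || W) && Y && !(!!Y && X || !X && Y) || !Y && (W && X || W || !X)
    = (Y || W) && Y && !(Y && X || !X && Y) || !Y && (W && X || W || !X)
    = (Y || W) && Y && !Y || !Y && (W && X || W || !X)
    = Y && !Y || !Y && (W && X || W || !X)
    = Y && !Y || !Y && (W || !X)
    = !Y && (W || !X)
Both reduce to !Y && (W || !X), so they are equivalent.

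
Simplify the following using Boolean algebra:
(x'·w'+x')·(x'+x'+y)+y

(x'·w'+x')·(x'+x'+y)+y
= (x'·w'+x')·(x'+y)+y   [idempotence]
= x'·(x'+y)+y   [absorption]
= x'+y   [absorption]

x'+y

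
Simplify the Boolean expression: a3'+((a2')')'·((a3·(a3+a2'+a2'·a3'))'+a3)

a3'+((a2')')'·((a3·(a3+a2'+a2'·a3'))'+a3)
= a3'+((a2')')'·((a3·(a3+a2'))'+a3)   (absorption)
= a3'+a2'·((a3·(a3+a2'))'+a3)   (double negation)
= a3'+a2'·(a3'+a3)   (absorption)
= a3'+a2'   (complement / identity)

a3'+a2'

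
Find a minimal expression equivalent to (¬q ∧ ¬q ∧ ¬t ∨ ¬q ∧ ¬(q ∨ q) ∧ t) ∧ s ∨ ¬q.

¬q

(¬q ∧ ¬q ∧ ¬t ∨ ¬q ∧ ¬(q ∨ q) ∧ t) ∧ s ∨ ¬q
= (¬q ∧ ¬q ∧ ¬t ∨ ¬q ∧ ¬q ∧ t) ∧ s ∨ ¬q   (idempotence)
= ¬q ∧ ¬q ∧ s ∨ ¬q   (distribution)
= ¬q ∧ s ∨ ¬q   (idempotence)
= ¬q   (absorption)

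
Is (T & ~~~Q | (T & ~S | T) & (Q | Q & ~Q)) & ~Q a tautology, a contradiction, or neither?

(T & ~~~Q | (T & ~S | T) & (Q | Q & ~Q)) & ~Q
= (T & ~~~Q | (T & ~S | T) & Q) & ~Q   (complement / identity)
= (T & ~Q | (T & ~S | T) & Q) & ~Q   (double negation)
= (T & ~Q | T & Q) & ~Q   (absorption)
= T & ~Q   (distribution)
This depends on Q, T, so it is not a constant.

neither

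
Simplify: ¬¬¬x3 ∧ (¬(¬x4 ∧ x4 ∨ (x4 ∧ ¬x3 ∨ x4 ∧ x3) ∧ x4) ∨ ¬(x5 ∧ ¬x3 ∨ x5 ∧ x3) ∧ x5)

¬¬¬x3 ∧ (¬(¬x4 ∧ x4 ∨ (x4 ∧ ¬x3 ∨ x4 ∧ x3) ∧ x4) ∨ ¬(x5 ∧ ¬x3 ∨ x5 ∧ x3) ∧ x5)
= ¬¬¬x3 ∧ (¬(¬x4 ∧ x4 ∨ x4 ∧ x4) ∨ ¬(x5 ∧ ¬x3 ∨ x5 ∧ x3) ∧ x5)   [distribution]
= ¬¬¬x3 ∧ (¬x4 ∨ ¬(x5 ∧ ¬x3 ∨ x5 ∧ x3) ∧ x5)   [distribution]
= ¬¬¬x3 ∧ (¬x4 ∨ ¬x5 ∧ x5)   [distribution]
= ¬¬¬x3 ∧ ¬x4   [complement / identity]
= ¬x3 ∧ ¬x4   [double negation]

¬x3 ∧ ¬x4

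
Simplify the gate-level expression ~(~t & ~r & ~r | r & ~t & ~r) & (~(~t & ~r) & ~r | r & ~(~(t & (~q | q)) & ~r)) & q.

(t | r) & q

~(~t & ~r & ~r | r & ~t & ~r) & (~(~t & ~r) & ~r | r & ~(~(t & (~q | q)) & ~r)) & q
= ~(~t & ~r & ~r | r & ~t & ~r) & (~(~t & ~r) & ~r | r & ~(~t & ~r)) & q
= ~(~t & ~r) & (~(~t & ~r) & ~r | r & ~(~t & ~r)) & q
= ~(~t & ~r) & ~(~t & ~r) & q
= ~(~t & ~r) & q
= (t | r) & q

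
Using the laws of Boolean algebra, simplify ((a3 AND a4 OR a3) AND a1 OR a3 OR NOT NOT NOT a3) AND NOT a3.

NOT a3

((a3 AND a4 OR a3) AND a1 OR a3 OR NOT NOT NOT a3) AND NOT a3
= (a3 AND a1 OR a3 OR NOT NOT NOT a3) AND NOT a3
= (a3 AND a1 OR a3 OR NOT a3) AND NOT a3
= (a3 OR NOT a3) AND NOT a3
= NOT a3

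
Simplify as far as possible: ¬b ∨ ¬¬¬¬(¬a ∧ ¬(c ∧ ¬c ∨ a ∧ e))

¬b ∨ ¬a

¬b ∨ ¬¬¬¬(¬a ∧ ¬(c ∧ ¬c ∨ a ∧ e))
= ¬b ∨ ¬¬(¬a ∧ ¬(c ∧ ¬c ∨ a ∧ e))   (double negation)
= ¬b ∨ ¬(a ∨ c ∧ ¬c ∨ a ∧ e)   (De Morgan)
= ¬b ∨ ¬(a ∨ a ∧ e)   (complement / identity)
= ¬b ∨ ¬a   (absorption)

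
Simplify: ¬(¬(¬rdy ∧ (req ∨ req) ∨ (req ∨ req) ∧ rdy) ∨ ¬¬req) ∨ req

req

¬(¬(¬rdy ∧ (req ∨ req) ∨ (req ∨ req) ∧ rdy) ∨ ¬¬req) ∨ req
= ¬(¬(req ∨ req) ∨ ¬¬req) ∨ req   — distribution
= (req ∨ req) ∧ ¬req ∨ req   — De Morgan
= req ∧ ¬req ∨ req   — idempotence
= req   — complement / identity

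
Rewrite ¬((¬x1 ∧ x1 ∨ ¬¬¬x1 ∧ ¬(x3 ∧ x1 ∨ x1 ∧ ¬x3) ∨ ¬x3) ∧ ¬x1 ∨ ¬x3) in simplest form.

¬((¬x1 ∧ x1 ∨ ¬¬¬x1 ∧ ¬(x3 ∧ x1 ∨ x1 ∧ ¬x3) ∨ ¬x3) ∧ ¬x1 ∨ ¬x3)
= ¬((¬x1 ∧ x1 ∨ ¬¬¬x1 ∧ ¬x1 ∨ ¬x3) ∧ ¬x1 ∨ ¬x3)   — distribution
= ¬((¬x1 ∧ x1 ∨ ¬x1 ∧ ¬x1 ∨ ¬x3) ∧ ¬x1 ∨ ¬x3)   — double negation
= ¬((¬x1 ∨ ¬x3) ∧ ¬x1 ∨ ¬x3)   — distribution
= ¬(¬x1 ∨ ¬x3)   — absorption
= x1 ∧ x3   — De Morgan

x1 ∧ x3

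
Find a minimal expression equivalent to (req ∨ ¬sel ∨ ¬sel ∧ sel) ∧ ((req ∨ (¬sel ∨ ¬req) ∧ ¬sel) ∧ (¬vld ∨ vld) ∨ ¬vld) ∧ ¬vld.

(req ∨ ¬sel) ∧ ¬vld

(req ∨ ¬sel ∨ ¬sel ∧ sel) ∧ ((req ∨ (¬sel ∨ ¬req) ∧ ¬sel) ∧ (¬vld ∨ vld) ∨ ¬vld) ∧ ¬vld
= (req ∨ ¬sel) ∧ ((req ∨ (¬sel ∨ ¬req) ∧ ¬sel) ∧ (¬vld ∨ vld) ∨ ¬vld) ∧ ¬vld   — complement / identity
= (req ∨ ¬sel) ∧ (req ∨ (¬sel ∨ ¬req) ∧ ¬sel ∨ ¬vld) ∧ ¬vld   — complement / identity
= (req ∨ ¬sel) ∧ (req ∨ ¬sel ∨ ¬vld) ∧ ¬vld   — absorption
= (req ∨ ¬sel) ∧ ¬vld   — absorption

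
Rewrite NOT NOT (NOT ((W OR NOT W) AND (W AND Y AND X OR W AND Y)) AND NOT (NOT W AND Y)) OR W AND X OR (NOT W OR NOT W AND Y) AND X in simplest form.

NOT Y OR X

NOT NOT (NOT ((W OR NOT W) AND (W AND Y AND X OR W AND Y)) AND NOT (NOT W AND Y)) OR W AND X OR (NOT W OR NOT W AND Y) AND X
= NOT ((W OR NOT W) AND (W AND Y AND X OR W AND Y) OR NOT W AND Y) OR W AND X OR (NOT W OR NOT W AND Y) AND X   (De Morgan)
= NOT (W AND Y AND X OR W AND Y OR NOT W AND Y) OR W AND X OR (NOT W OR NOT W AND Y) AND X   (complement / identity)
= NOT (W AND Y OR NOT W AND Y) OR W AND X OR (NOT W OR NOT W AND Y) AND X   (absorption)
= NOT Y OR W AND X OR (NOT W OR NOT W AND Y) AND X   (distribution)
= NOT Y OR W AND X OR NOT W AND X   (absorption)
= NOT Y OR X   (distribution)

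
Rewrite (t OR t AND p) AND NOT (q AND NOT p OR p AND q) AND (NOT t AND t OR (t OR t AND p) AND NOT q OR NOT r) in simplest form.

t AND NOT q

(t OR t AND p) AND NOT (q AND NOT p OR p AND q) AND (NOT t AND t OR (t OR t AND p) AND NOT q OR NOT r)
= (t OR t AND p) AND NOT (q AND NOT p OR p AND q) AND ((t OR t AND p) AND NOT q OR NOT r)   [complement / identity]
= (t OR t AND p) AND NOT q AND ((t OR t AND p) AND NOT q OR NOT r)   [distribution]
= (t OR t AND p) AND NOT q   [absorption]
= t AND NOT q   [absorption]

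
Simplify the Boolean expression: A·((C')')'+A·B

A·(C'+B)

A·((C')')'+A·B
= A·(((C')')'+B)
= A·(C'+B)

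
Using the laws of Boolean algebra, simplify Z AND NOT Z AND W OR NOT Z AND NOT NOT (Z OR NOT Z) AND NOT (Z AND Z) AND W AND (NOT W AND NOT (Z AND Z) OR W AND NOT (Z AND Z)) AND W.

Z AND NOT Z AND W OR NOT Z AND NOT NOT (Z OR NOT Z) AND NOT (Z AND Z) AND W AND (NOT W AND NOT (Z AND Z) OR W AND NOT (Z AND Z)) AND W
= Z AND NOT Z AND W OR NOT Z AND (Z OR NOT Z) AND NOT (Z AND Z) AND W AND (NOT W AND NOT (Z AND Z) OR W AND NOT (Z AND Z)) AND W
= Z AND NOT Z AND W OR NOT Z AND (Z OR NOT Z) AND NOT (Z AND Z) AND W AND NOT (Z AND Z) AND W
= Z AND NOT Z AND W OR NOT Z AND NOT (Z AND Z) AND W AND NOT (Z AND Z) AND W
= Z AND NOT Z AND W OR NOT Z AND NOT (Z AND Z) AND W
= Z AND NOT Z AND W OR NOT Z AND NOT Z AND W
= NOT Z AND W

NOT Z AND W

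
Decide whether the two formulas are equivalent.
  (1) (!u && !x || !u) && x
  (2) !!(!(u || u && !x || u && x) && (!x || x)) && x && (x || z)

E1: (!u && !x || !u) && x
    = !u && x   [absorption]
E2: !!(!(u || u && !x || u && x) && (!x || x)) && x && (x || z)
    = !!!(u || u && !x || u && x) && x && (x || z)   [complement / identity]
    = !!!(u || u && x) && x && (x || z)   [absorption]
    = !!!u && x && (x || z)   [absorption]
    = !u && x && (x || z)   [double negation]
    = !u && x   [absorption]
Both reduce to !u && x, so they are equivalent.

Yes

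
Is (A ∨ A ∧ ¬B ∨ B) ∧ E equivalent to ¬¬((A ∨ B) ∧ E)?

E1: (A ∨ A ∧ ¬B ∨ B) ∧ E
    = (A ∨ B) ∧ E   [absorption]
E2: ¬¬((A ∨ B) ∧ E)
    = (A ∨ B) ∧ E   [double negation]
Both reduce to (A ∨ B) ∧ E, so they are equivalent.

Yes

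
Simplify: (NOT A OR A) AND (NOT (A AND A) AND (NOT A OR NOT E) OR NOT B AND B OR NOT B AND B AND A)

NOT A

(NOT A OR A) AND (NOT (A AND A) AND (NOT A OR NOT E) OR NOT B AND B OR NOT B AND B AND A)
= (NOT A OR A) AND (NOT (A AND A) AND (NOT A OR NOT E) OR NOT B AND B)
= (NOT A OR A) AND NOT (A AND A) AND (NOT A OR NOT E)
= (NOT A OR A) AND NOT A AND (NOT A OR NOT E)
= NOT A AND (NOT A OR NOT E)
= NOT A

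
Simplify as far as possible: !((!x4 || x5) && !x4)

!((!x4 || x5) && !x4)
= !!x4   (absorption)
= x4   (double negation)

x4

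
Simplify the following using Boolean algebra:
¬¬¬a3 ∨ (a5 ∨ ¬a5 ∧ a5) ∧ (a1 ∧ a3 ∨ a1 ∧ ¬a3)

¬a3 ∨ a5 ∧ a1

¬¬¬a3 ∨ (a5 ∨ ¬a5 ∧ a5) ∧ (a1 ∧ a3 ∨ a1 ∧ ¬a3)
= ¬¬¬a3 ∨ (a5 ∨ ¬a5 ∧ a5) ∧ a1   (distribution)
= ¬¬¬a3 ∨ a5 ∧ a1   (complement / identity)
= ¬a3 ∨ a5 ∧ a1   (double negation)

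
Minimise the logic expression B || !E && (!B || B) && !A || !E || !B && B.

B || !E

B || !E && (!B || B) && !A || !E || !B && B
= B || !E && !A || !E || !B && B   — complement / identity
= B || !E || !B && B   — absorption
= B || !E   — complement / identity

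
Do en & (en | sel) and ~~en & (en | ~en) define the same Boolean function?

Yes

E1: en & (en | sel)
    = en   — absorption
E2: ~~en & (en | ~en)
    = ~~en   — complement / identity
    = en   — double negation
Both reduce to en, so they are equivalent.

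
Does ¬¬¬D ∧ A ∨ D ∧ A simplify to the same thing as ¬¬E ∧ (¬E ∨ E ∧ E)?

No

E1: ¬¬¬D ∧ A ∨ D ∧ A
    = ¬D ∧ A ∨ D ∧ A   — double negation
    = A   — distribution
E2: ¬¬E ∧ (¬E ∨ E ∧ E)
    = E ∧ (¬E ∨ E ∧ E)   — double negation
    = E ∧ (¬E ∨ E)   — idempotence
    = E   — complement / identity
These differ: at A=0, D=0, E=1, E1 = 0 but E2 = 1.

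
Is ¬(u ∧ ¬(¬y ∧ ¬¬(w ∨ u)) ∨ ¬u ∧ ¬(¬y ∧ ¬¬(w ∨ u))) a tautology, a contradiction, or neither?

neither

¬(u ∧ ¬(¬y ∧ ¬¬(w ∨ u)) ∨ ¬u ∧ ¬(¬y ∧ ¬¬(w ∨ u)))
= ¬¬(¬y ∧ ¬¬(w ∨ u))   — distribution
= ¬¬(¬y ∧ (w ∨ u))   — double negation
= ¬y ∧ (w ∨ u)   — double negation
This depends on u, w, y, so it is not a constant.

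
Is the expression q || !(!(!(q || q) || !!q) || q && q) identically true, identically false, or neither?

q || !(!(!(q || q) || !!q) || q && q)
= q || !(!(!q || !!q) || q && q)   [idempotence]
= q || !(q && !q || q && q)   [De Morgan]
= q || !q   [distribution]
= true   [complement]

identically true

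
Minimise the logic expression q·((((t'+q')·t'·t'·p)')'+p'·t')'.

q·t

q·((((t'+q')·t'·t'·p)')'+p'·t')'
= q·((t'+q')·t'·t'·p+p'·t')'   (double negation)
= q·((t'+q')·t'·p+p'·t')'   (idempotence)
= q·(t'·p+p'·t')'   (absorption)
= q·(t')'   (distribution)
= q·t   (double negation)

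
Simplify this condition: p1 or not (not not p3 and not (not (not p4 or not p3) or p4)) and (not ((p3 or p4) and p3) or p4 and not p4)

p1 or not (not not p3 and not (not (not p4 or not p3) or p4)) and (not ((p3 or p4) and p3) or p4 and not p4)
= p1 or not (not not p3 and not (not (not p4 or not p3) or p4)) and not ((p3 or p4) and p3)   [complement / identity]
= p1 or not (not not p3 and not (not (not p4 or not p3) or p4)) and not p3   [absorption]
= p1 or not (not not p3 and not (p4 and p3 or p4)) and not p3   [De Morgan]
= p1 or (not p3 or p4 and p3 or p4) and not p3   [De Morgan]
= p1 or (not p3 or p4) and not p3   [absorption]
= p1 or not p3   [absorption]

p1 or not p3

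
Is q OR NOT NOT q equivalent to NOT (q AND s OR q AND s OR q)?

E1: q OR NOT NOT q
    = q OR q
    = q
E2: NOT (q AND s OR q AND s OR q)
    = NOT (q AND s OR q)
    = NOT q
These differ: at q=0, s=0, E1 = 0 but E2 = 1.

No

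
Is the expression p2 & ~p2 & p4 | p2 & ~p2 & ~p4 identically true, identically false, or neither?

identically false

p2 & ~p2 & p4 | p2 & ~p2 & ~p4
= p2 & ~p2   [distribution]
= 0   [complement]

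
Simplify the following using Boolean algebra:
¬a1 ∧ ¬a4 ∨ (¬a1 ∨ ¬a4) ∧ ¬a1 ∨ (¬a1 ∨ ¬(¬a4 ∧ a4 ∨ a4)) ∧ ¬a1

¬a1 ∧ ¬a4 ∨ (¬a1 ∨ ¬a4) ∧ ¬a1 ∨ (¬a1 ∨ ¬(¬a4 ∧ a4 ∨ a4)) ∧ ¬a1
= ¬a1 ∧ ¬a4 ∨ (¬a1 ∨ ¬a4) ∧ ¬a1 ∨ (¬a1 ∨ ¬a4) ∧ ¬a1   [complement / identity]
= ¬a1 ∧ ¬a4 ∨ (¬a1 ∨ ¬a4) ∧ ¬a1   [idempotence]
= ¬a1 ∧ ¬a4 ∨ ¬a1   [absorption]
= ¬a1   [absorption]

¬a1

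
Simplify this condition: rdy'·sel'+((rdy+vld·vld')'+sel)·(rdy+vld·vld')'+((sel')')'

rdy'+sel'

rdy'·sel'+((rdy+vld·vld')'+sel)·(rdy+vld·vld')'+((sel')')'
= rdy'·sel'+(rdy+vld·vld')'+((sel')')'
= rdy'·sel'+rdy'+((sel')')'
= rdy'+((sel')')'
= rdy'+sel'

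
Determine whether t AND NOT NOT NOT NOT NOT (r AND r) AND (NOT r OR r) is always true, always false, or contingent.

contingent

t AND NOT NOT NOT NOT NOT (r AND r) AND (NOT r OR r)
= t AND NOT NOT NOT NOT NOT r AND (NOT r OR r)
= t AND NOT NOT NOT r AND (NOT r OR r)
= t AND NOT NOT NOT r
= t AND NOT r
This depends on r, t, so it is not a constant.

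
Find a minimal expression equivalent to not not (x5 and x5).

not not (x5 and x5)
= not not x5   (idempotence)
= x5   (double negation)

x5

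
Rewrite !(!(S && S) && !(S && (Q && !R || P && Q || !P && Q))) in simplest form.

!(!(S && S) && !(S && (Q && !R || P && Q || !P && Q)))
= S && S || S && (Q && !R || P && Q || !P && Q)   [De Morgan]
= S && S || S && (Q && !R || Q)   [distribution]
= S || S && (Q && !R || Q)   [idempotence]
= S || S && Q   [absorption]
= S   [absorption]

S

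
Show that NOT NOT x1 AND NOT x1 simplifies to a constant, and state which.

NOT NOT x1 AND NOT x1
= x1 AND NOT x1   — double negation
= FALSE   — complement

FALSE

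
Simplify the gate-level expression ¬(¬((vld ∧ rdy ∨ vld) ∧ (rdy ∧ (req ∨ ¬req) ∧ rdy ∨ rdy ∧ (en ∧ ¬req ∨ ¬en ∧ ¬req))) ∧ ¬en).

vld ∧ rdy ∨ en

¬(¬((vld ∧ rdy ∨ vld) ∧ (rdy ∧ (req ∨ ¬req) ∧ rdy ∨ rdy ∧ (en ∧ ¬req ∨ ¬en ∧ ¬req))) ∧ ¬en)
= ¬(¬((vld ∧ rdy ∨ vld) ∧ (rdy ∧ (req ∨ ¬req) ∧ rdy ∨ rdy ∧ ¬req)) ∧ ¬en)
= ¬(¬((vld ∧ rdy ∨ vld) ∧ (rdy ∧ rdy ∨ rdy ∧ ¬req)) ∧ ¬en)
= ¬(¬((vld ∧ rdy ∨ vld) ∧ rdy ∧ (rdy ∨ ¬req)) ∧ ¬en)
= ¬(¬(vld ∧ rdy ∧ (rdy ∨ ¬req)) ∧ ¬en)
= ¬(¬(vld ∧ rdy) ∧ ¬en)
= vld ∧ rdy ∨ en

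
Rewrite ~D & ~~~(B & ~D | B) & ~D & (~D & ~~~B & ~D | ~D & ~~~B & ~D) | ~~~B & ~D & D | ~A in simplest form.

~B & ~D | ~A

~D & ~~~(B & ~D | B) & ~D & (~D & ~~~B & ~D | ~D & ~~~B & ~D) | ~~~B & ~D & D | ~A
= ~D & ~~~(B & ~D | B) & ~D & ~D & ~~~B & ~D | ~~~B & ~D & D | ~A
= ~D & ~~~B & ~D & ~D & ~~~B & ~D | ~~~B & ~D & D | ~A
= ~D & ~~~B & ~D | ~~~B & ~D & D | ~A
= ~~~B & ~D | ~A
= ~B & ~D | ~A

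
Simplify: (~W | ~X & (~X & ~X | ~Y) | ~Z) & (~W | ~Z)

~Z | ~W

(~W | ~X & (~X & ~X | ~Y) | ~Z) & (~W | ~Z)
= ~Z | (~W | ~X & (~X & ~X | ~Y)) & ~W   [distribution]
= ~Z | (~W | ~X & (~X | ~Y)) & ~W   [idempotence]
= ~Z | (~W | ~X) & ~W   [absorption]
= ~Z | ~W   [absorption]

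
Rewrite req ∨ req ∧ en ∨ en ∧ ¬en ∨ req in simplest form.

req

req ∨ req ∧ en ∨ en ∧ ¬en ∨ req
= req ∨ en ∧ ¬en ∨ req   [absorption]
= req ∨ req   [complement / identity]
= req   [idempotence]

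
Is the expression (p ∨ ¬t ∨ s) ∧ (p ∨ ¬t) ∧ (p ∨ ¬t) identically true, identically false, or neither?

neither

(p ∨ ¬t ∨ s) ∧ (p ∨ ¬t) ∧ (p ∨ ¬t)
= (p ∨ ¬t ∨ s) ∧ (p ∨ ¬t)
= p ∨ ¬t
This depends on p, t, so it is not a constant.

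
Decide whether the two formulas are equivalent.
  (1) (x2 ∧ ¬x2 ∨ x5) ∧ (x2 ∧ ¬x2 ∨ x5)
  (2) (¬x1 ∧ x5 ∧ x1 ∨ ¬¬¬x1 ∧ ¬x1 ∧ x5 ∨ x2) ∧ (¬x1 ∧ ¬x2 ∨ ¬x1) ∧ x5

No

E1: (x2 ∧ ¬x2 ∨ x5) ∧ (x2 ∧ ¬x2 ∨ x5)
    = x2 ∧ ¬x2 ∨ x5
    = x5
E2: (¬x1 ∧ x5 ∧ x1 ∨ ¬¬¬x1 ∧ ¬x1 ∧ x5 ∨ x2) ∧ (¬x1 ∧ ¬x2 ∨ ¬x1) ∧ x5
    = (¬x1 ∧ x5 ∧ x1 ∨ ¬x1 ∧ ¬x1 ∧ x5 ∨ x2) ∧ (¬x1 ∧ ¬x2 ∨ ¬x1) ∧ x5
    = (¬x1 ∧ x5 ∨ x2) ∧ (¬x1 ∧ ¬x2 ∨ ¬x1) ∧ x5
    = (¬x1 ∧ x5 ∨ x2) ∧ ¬x1 ∧ x5
    = ¬x1 ∧ x5
These differ: at x1=1, x2=1, x5=1, E1 = 1 but E2 = 0.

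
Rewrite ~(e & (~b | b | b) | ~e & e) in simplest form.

~e

~(e & (~b | b | b) | ~e & e)
= ~(e & (~b | b) | ~e & e)   [idempotence]
= ~(e & (~b | b))   [complement / identity]
= ~e   [complement / identity]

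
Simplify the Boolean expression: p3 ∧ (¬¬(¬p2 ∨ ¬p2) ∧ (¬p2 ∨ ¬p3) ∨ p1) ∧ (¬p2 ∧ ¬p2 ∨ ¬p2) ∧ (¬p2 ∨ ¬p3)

p3 ∧ (¬¬(¬p2 ∨ ¬p2) ∧ (¬p2 ∨ ¬p3) ∨ p1) ∧ (¬p2 ∧ ¬p2 ∨ ¬p2) ∧ (¬p2 ∨ ¬p3)
= p3 ∧ (¬¬(¬p2 ∨ ¬p2) ∧ (¬p2 ∨ ¬p3) ∨ p1) ∧ (¬p2 ∨ ¬p2) ∧ (¬p2 ∨ ¬p3)   (idempotence)
= p3 ∧ ((¬p2 ∨ ¬p2) ∧ (¬p2 ∨ ¬p3) ∨ p1) ∧ (¬p2 ∨ ¬p2) ∧ (¬p2 ∨ ¬p3)   (double negation)
= p3 ∧ (¬p2 ∨ ¬p2) ∧ (¬p2 ∨ ¬p3)   (absorption)
= p3 ∧ (¬p2 ∧ ¬p3 ∨ ¬p2)   (distribution)
= p3 ∧ ¬p2   (absorption)

p3 ∧ ¬p2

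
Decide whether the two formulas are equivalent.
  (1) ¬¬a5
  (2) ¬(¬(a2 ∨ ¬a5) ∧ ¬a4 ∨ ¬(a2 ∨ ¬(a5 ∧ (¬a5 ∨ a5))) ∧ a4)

No

E1: ¬¬a5
    = a5
E2: ¬(¬(a2 ∨ ¬a5) ∧ ¬a4 ∨ ¬(a2 ∨ ¬(a5 ∧ (¬a5 ∨ a5))) ∧ a4)
    = ¬(¬(a2 ∨ ¬a5) ∧ ¬a4 ∨ ¬(a2 ∨ ¬a5) ∧ a4)
    = ¬¬(a2 ∨ ¬a5)
    = a2 ∨ ¬a5
These differ: at a2=0, a4=0, a5=0, E1 = 0 but E2 = 1.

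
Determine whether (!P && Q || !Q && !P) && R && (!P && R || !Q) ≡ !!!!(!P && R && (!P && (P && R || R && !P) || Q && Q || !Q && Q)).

Yes

E1: (!P && Q || !Q && !P) && R && (!P && R || !Q)
    = !P && R && (!P && R || !Q)   — distribution
    = !P && R   — absorption
E2: !!!!(!P && R && (!P && (P && R || R && !P) || Q && Q || !Q && Q))
    = !!!!(!P && R && (!P && (P && R || R && !P) || Q))   — distribution
    = !!!!(!P && R && (!P && R || Q))   — distribution
    = !!(!P && R && (!P && R || Q))   — double negation
    = !!(!P && R)   — absorption
    = !P && R   — double negation
Both reduce to !P && R, so they are equivalent.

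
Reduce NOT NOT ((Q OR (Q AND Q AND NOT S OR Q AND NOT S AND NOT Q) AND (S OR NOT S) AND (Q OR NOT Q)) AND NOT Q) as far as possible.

FALSE

NOT NOT ((Q OR (Q AND Q AND NOT S OR Q AND NOT S AND NOT Q) AND (S OR NOT S) AND (Q OR NOT Q)) AND NOT Q)
= NOT NOT ((Q OR Q AND NOT S AND (S OR NOT S) AND (Q OR NOT Q)) AND NOT Q)   [distribution]
= NOT NOT ((Q OR Q AND NOT S AND (Q OR NOT Q)) AND NOT Q)   [complement / identity]
= NOT NOT ((Q OR Q AND NOT S) AND NOT Q)   [complement / identity]
= NOT NOT (Q AND NOT Q)   [absorption]
= Q AND NOT Q   [double negation]
= FALSE   [complement]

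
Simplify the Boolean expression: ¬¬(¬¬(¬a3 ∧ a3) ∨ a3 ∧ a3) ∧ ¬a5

¬¬(¬¬(¬a3 ∧ a3) ∨ a3 ∧ a3) ∧ ¬a5
= (¬¬(¬a3 ∧ a3) ∨ a3 ∧ a3) ∧ ¬a5
= (¬a3 ∧ a3 ∨ a3 ∧ a3) ∧ ¬a5
= a3 ∧ ¬a5

a3 ∧ ¬a5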